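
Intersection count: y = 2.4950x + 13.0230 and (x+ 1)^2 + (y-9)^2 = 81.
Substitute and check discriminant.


Substitute y = 2.4950x + 13.0230: (x+ 1)^2 + (2.4950x+13.0230-9)^2 = 81
Expand to Ax^2 + Bx + C = 0, where b-k = 4.023
A = 1+m^2 = 7.225025
B = 2(m(b-k) - h) = 2(2.4950*4.023 + 1) = 22.07477
C = h^2 + (b-k)^2 - r^2 = 1 + 16.184529 - 81 = -63.815471
disc = B^2-4AC = 487.2955 + 1844.2735 = 2331.5690
disc > 0

2 intersection points


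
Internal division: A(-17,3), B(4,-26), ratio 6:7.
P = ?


Px = (6*4 + 7*(-17))/13 = -95/13 = -7.3077
Py = (6*(-26) + 7*3)/13 = -135/13 = -10.3846

P = (-7.3077, -10.3846)


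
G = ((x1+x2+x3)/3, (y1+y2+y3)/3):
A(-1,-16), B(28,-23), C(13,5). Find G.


Gx = (-1+28+13)/3 = 40/3 = 13.3333
Gy = (-16- 23+5)/3 = -34/3 = -11.3333

G = (13.3333, -11.3333)


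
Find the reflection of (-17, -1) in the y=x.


Reflection rule for y=x: (y, x)
(-17, -1) -> (-1, -17)

(-1, -17)


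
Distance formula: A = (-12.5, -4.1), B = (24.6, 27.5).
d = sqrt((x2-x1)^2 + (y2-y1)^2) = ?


dx = 24.6 + 12.5 = 37.1
dy = 27.5 + 4.1 = 31.6
d = sqrt(1376.41 + 998.56) = sqrt(2374.97) = 48.7337

48.7337


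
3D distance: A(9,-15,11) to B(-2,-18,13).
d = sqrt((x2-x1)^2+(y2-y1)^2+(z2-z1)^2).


dx=-11, dy=-3, dz=2
d = sqrt(121+9+4) = sqrt(134) = 11.5758

11.5758


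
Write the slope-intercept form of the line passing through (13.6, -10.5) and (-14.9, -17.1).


m = (-6.6)/(-28.5) = 0.2316
b = y1 - m*x1 = -10.5 - (-6.6*13.6)/(-28.5) = -10.5 - 3.1495 = -13.6495

y = 0.2316x - 13.6495


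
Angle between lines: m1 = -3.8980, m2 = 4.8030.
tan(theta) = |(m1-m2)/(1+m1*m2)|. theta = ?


m1-m2 = -8.701
1+m1*m2 = -17.722094
tan(theta) = |-8.701/(-17.722094)| = 0.490969
theta = arctan(|-8.701/(-17.722094)|) = 26.1496 degrees (acute angle)

26.1496 degrees


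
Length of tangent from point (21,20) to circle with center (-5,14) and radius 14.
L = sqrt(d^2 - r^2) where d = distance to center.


d = sqrt((21+ 5)^2 + (20-14)^2) = sqrt(676+36) = 26.6833
L = sqrt(712.0000 - 196) = sqrt(516.0000) = 22.7156

22.7156


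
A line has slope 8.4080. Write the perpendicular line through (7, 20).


Perpendicular slope = -1/m1 = -1/8.4080 = -0.1189
b2 = y0 - m2*x0 = 20 + 7/8.4080 = 20 + 0.8325 = 20.8325

y = -0.1189x + 20.8325


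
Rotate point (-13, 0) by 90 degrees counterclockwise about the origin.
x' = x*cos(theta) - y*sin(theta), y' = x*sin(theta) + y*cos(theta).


cos(90) = 0, sin(90) = 1
x' = -13*0 - 0*1 = 0
y' = -13*1 + 0*0 = -13

(0, -13)


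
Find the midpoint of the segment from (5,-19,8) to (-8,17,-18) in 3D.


Mx = (5- 8)/2 = -1.5000
My = (-19+17)/2 = -1.0000
Mz = (8- 18)/2 = -5.0000

M = (-1.5000, -1.0000, -5.0000)


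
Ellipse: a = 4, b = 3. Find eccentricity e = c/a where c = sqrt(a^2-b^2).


c = sqrt(16-9) = sqrt(7) = 2.6458
e = c/a = sqrt(7)/4 = 0.6614

e = 0.6614


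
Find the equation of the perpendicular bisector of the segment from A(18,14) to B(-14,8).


Midpoint = (2, 11)
Slope of AB = dy/dx = -6/(-32) = 0.1875
Perp slope = -dx/dy = -32/6 = -5.3333
b = My - (perp slope)*Mx = 11 + (-32*2)/(-6) = 11 + 10.6667 = 21.6667

y = -5.3333x + 21.6667


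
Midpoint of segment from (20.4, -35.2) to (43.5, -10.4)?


Mx = (20.4 + 43.5)/2 = 63.9/2 = 31.9500
My = (-35.2 - 10.4)/2 = -45.6/2 = -22.8000

(31.9500, -22.8000)


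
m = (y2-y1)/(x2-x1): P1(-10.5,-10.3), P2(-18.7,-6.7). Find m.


dy = -6.7 + 10.3 = 3.6
dx = -18.7 + 10.5 = -8.2
m = 3.6/(-8.2) = -0.4390

m = -0.4390


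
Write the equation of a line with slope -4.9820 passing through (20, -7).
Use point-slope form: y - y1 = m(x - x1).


y + 7 = -4.9820(x - 20)
y = -4.9820x - 7 + 4.9820*20
y = -4.9820x + 92.6400

y = -4.9820x + 92.6400


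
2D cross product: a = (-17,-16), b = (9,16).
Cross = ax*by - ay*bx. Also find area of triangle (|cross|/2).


cross = -17*16 + 16*9 = -272 + 144 = -128
Triangle area = |-128|/2 = 128/2 = 64.0000

cross = -128, triangle area = 64.0000


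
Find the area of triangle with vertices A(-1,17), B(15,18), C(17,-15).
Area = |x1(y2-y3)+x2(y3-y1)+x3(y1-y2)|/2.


-1*(18+ 15) = -33
15*(-15-17) = -480
17*(17-18) = -17
sum = -530
Area = |-530|/2 = 265.0000

265.0000 sq units


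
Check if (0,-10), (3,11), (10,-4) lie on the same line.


0*(11+ 4) + 3*(-4+ 10) + 10*(-10-11)
= 0 + 18 - 210 = -192

No, not collinear (determinant = -192)


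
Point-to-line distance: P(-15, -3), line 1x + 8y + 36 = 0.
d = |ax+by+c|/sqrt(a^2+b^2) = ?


|1*(-15) + 8*(-3) + 36| = |-3| = 3
sqrt(1 + 64) = sqrt(65) = 8.0623
d = 3/sqrt(65) = 0.3721

0.3721


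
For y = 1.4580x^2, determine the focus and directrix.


a = 1.4580
1/(4a) = 0.1715
Focus = (0, 0.1715)
Directrix: y = -0.1715

Focus = (0, 0.1715), Directrix: y = -0.1715


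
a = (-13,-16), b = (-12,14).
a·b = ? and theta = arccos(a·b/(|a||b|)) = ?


a·b = -13*(-12) - 16*14 = 156 - 224 = -68
|a| = sqrt(169+256) = 20.6155
|b| = sqrt(144+196) = 18.4391
cos(theta) = -68/(sqrt(425)*sqrt(340)) = -68/sqrt(144500) = -0.178885
theta = arccos(-68/sqrt(144500)) = 100.3048 degrees

a·b = -68, theta = 100.3048 deg


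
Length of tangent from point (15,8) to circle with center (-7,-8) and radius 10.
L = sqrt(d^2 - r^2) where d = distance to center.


d = sqrt((15+ 7)^2 + (8+ 8)^2) = sqrt(484+256) = 27.2029
L = sqrt(740.0000 - 100) = sqrt(640.0000) = 25.2982

25.2982


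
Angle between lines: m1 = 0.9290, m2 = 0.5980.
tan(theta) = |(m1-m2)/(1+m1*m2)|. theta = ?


m1-m2 = 0.331
1+m1*m2 = 1.555542
tan(theta) = |0.331/1.555542| = 0.212788
theta = arctan(|0.331/1.555542|) = 12.0127 degrees (acute angle)

12.0127 degrees


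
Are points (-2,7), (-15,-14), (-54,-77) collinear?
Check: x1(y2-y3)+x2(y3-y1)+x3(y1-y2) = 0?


-2*(-14+ 77) - 15*(-77-7) - 54*(7+ 14)
= -126 + 1260 - 1134 = 0

Yes, collinear (determinant = 0)


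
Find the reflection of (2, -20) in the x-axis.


Reflection rule for x-axis: (x, -y)
(2, -20) -> (2, 20)

(2, 20)


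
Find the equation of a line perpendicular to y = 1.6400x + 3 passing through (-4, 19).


Perpendicular slope = -1/m1 = -1/1.6400 = -0.6098
b2 = y0 - m2*x0 = 19 - 4/1.6400 = 19 - 2.4390 = 16.5610

y = -0.6098x + 16.5610


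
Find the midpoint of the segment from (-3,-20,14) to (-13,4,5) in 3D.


Mx = (-3- 13)/2 = -8.0000
My = (-20+4)/2 = -8.0000
Mz = (14+5)/2 = 9.5000

M = (-8.0000, -8.0000, 9.5000)


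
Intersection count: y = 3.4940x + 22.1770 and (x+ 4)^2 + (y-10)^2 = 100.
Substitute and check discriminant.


Substitute y = 3.4940x + 22.1770: (x+ 4)^2 + (3.4940x+22.1770-10)^2 = 100
Expand to Ax^2 + Bx + C = 0, where b-k = 12.177
A = 1+m^2 = 13.208036
B = 2(m(b-k) - h) = 2(3.4940*12.177 + 4) = 93.092876
C = h^2 + (b-k)^2 - r^2 = 16 + 148.279329 - 100 = 64.279329
disc = B^2-4AC = 8666.2836 - 3396.0148 = 5270.2688
disc > 0

2 intersection points


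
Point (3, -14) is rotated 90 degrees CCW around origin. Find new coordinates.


cos(90) = 0, sin(90) = 1
x' = 3*0 + 14*1 = 14
y' = 3*1 - 14*0 = 3

(14, 3)


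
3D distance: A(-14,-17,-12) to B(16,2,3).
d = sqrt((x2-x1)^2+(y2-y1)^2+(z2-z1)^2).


dx=30, dy=19, dz=15
d = sqrt(900+361+225) = sqrt(1486) = 38.5487

38.5487


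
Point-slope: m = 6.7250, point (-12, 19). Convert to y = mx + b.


y - 19 = 6.7250(x + 12)
y = 6.7250x + 19 - 6.7250*(-12)
y = 6.7250x + 99.7000

y = 6.7250x + 99.7000


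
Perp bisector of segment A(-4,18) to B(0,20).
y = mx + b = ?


Midpoint = (-2, 19)
Slope of AB = dy/dx = 2/4 = 0.5000
Perp slope = -dx/dy = -4/2 = -2.0000
b = My - (perp slope)*Mx = 19 + (4*(-2))/2 = 19 - 4.0000 = 15.0000

y = -2.0000x + 15.0000


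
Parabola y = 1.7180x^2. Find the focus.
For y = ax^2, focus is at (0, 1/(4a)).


a = 1.7180
4a = 6.8720
focus = (0, 1/6.8720) = (0, 0.1455)

Focus = (0, 0.1455)


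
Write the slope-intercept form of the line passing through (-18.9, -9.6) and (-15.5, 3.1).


m = (12.7)/(3.4) = 3.7353
b = y1 - m*x1 = -9.6 - (12.7*(-18.9))/(3.4) = -9.6 + 70.5971 = 60.9971

y = 3.7353x + 60.9971


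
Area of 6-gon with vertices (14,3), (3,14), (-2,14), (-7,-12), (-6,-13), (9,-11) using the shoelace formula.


sum(xi*y_{i+1}) = 14*14 + 3*14 - 2*(-12) - 7*(-13) - 6*(-11) + 9*3 = 446
sum(yi*x_{i+1}) = 3*3 + 14*(-2) + 14*(-7) - 12*(-6) - 13*9 - 11*14 = -316
Area = |446 + 316|/2 = 762/2 = 381.0000

381.0000 sq units


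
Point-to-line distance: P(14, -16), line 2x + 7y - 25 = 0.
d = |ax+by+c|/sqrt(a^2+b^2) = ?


|2*14 + 7*(-16) - 25| = |-109| = 109
sqrt(4 + 49) = sqrt(53) = 7.2801
d = 109/sqrt(53) = 14.9723

14.9723


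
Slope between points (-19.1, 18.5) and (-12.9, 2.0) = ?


dy = 2.0 - 18.5 = -16.5
dx = -12.9 + 19.1 = 6.2
m = -16.5/6.2 = -2.6613

m = -2.6613


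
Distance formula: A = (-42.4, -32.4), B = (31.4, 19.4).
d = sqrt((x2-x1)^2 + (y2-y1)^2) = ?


dx = 31.4 + 42.4 = 73.8
dy = 19.4 + 32.4 = 51.8
d = sqrt(5446.44 + 2683.24) = sqrt(8129.68) = 90.1647

90.1647


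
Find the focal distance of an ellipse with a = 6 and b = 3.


c^2 = 6^2 - 3^2 = 36 - 9 = 27
c = sqrt(27) = 5.1962

c = 5.1962


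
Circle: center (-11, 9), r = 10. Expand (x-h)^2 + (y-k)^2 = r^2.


(x+ 11)^2 + (y-9)^2 = 10^2
D = -2h = 22, E = -2k = -18
F = h^2+k^2-r^2 = 121+81-100 = 102

x^2 + y^2 + 22x - 18y + 102 = 0


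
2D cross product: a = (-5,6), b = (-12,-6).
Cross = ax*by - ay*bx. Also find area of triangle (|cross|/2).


cross = -5*(-6) - 6*(-12) = 30 + 72 = 102
Triangle area = |102|/2 = 102/2 = 51.0000

cross = 102, triangle area = 51.0000


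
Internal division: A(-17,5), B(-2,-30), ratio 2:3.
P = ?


Px = (2*(-2) + 3*(-17))/5 = -55/5 = -11.0000
Py = (2*(-30) + 3*5)/5 = -45/5 = -9.0000

P = (-11.0000, -9.0000)


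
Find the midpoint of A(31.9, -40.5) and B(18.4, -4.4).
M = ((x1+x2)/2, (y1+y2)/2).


Mx = (31.9 + 18.4)/2 = 50.3/2 = 25.1500
My = (-40.5 - 4.4)/2 = -44.9/2 = -22.4500

(25.1500, -22.4500)


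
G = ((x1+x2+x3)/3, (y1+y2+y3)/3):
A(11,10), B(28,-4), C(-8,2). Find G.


Gx = (11+28- 8)/3 = 31/3 = 10.3333
Gy = (10- 4+2)/3 = 8/3 = 2.6667

G = (10.3333, 2.6667)


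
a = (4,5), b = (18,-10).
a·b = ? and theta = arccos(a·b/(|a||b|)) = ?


a·b = 4*18 + 5*(-10) = 72 - 50 = 22
|a| = sqrt(16+25) = 6.4031
|b| = sqrt(324+100) = 20.5913
cos(theta) = 22/(sqrt(41)*sqrt(424)) = 22/sqrt(17384) = 0.166858
theta = arccos(22/sqrt(17384)) = 80.3948 degrees

a·b = 22, theta = 80.3948 deg


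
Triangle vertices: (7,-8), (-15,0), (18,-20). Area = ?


7*(0+ 20) = 140
-15*(-20+ 8) = 180
18*(-8-0) = -144
sum = 176
Area = |176|/2 = 88.0000

88.0000 sq units


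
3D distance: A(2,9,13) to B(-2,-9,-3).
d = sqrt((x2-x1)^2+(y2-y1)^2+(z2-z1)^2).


dx=-4, dy=-18, dz=-16
d = sqrt(16+324+256) = sqrt(596) = 24.4131

24.4131


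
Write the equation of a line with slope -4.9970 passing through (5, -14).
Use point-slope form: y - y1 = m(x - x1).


y + 14 = -4.9970(x - 5)
y = -4.9970x - 14 + 4.9970*5
y = -4.9970x + 10.9850

y = -4.9970x + 10.9850


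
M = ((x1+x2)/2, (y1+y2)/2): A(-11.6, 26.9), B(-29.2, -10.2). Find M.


Mx = (-11.6 - 29.2)/2 = -40.8/2 = -20.4000
My = (26.9 - 10.2)/2 = 16.7/2 = 8.3500

(-20.4000, 8.3500)


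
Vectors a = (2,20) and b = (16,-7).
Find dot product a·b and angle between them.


a·b = 2*16 + 20*(-7) = 32 - 140 = -108
|a| = sqrt(4+400) = 20.0998
|b| = sqrt(256+49) = 17.4642
cos(theta) = -108/(sqrt(404)*sqrt(305)) = -108/sqrt(123220) = -0.307669
theta = arccos(-108/sqrt(123220)) = 107.9188 degrees

a·b = -108, theta = 107.9188 deg


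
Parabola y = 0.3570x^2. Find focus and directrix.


a = 0.3570
1/(4a) = 0.7003
Focus = (0, 0.7003)
Directrix: y = -0.7003

Focus = (0, 0.7003), Directrix: y = -0.7003


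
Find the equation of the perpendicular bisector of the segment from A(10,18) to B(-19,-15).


Midpoint = (-4.5, 1.5)
Slope of AB = dy/dx = -33/(-29) = 1.1379
Perp slope = -dx/dy = -29/33 = -0.8788
b = My - (perp slope)*Mx = 1.5 + (-29*(-4.5))/(-33) = 1.5 - 3.9545 = -2.4545

y = -0.8788x - 2.4545


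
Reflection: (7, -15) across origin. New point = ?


Reflection rule for origin: (-x, -y)
(7, -15) -> (-7, 15)

(-7, 15)


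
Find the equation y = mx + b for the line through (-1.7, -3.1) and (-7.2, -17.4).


m = (-14.3)/(-5.5) = 2.6000
b = y1 - m*x1 = -3.1 - (-14.3*(-1.7))/(-5.5) = -3.1 + 4.4200 = 1.3200

y = 2.6000x + 1.3200


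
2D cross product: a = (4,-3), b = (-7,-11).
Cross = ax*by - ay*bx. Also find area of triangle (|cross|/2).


cross = 4*(-11) + 3*(-7) = -44 - 21 = -65
Triangle area = |-65|/2 = 65/2 = 32.5000

cross = -65, triangle area = 32.5000


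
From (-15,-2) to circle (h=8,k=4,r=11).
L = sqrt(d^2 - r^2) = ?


d = sqrt((-15-8)^2 + (-2-4)^2) = sqrt(529+36) = 23.7697
L = sqrt(565.0000 - 121) = sqrt(444.0000) = 21.0713

21.0713


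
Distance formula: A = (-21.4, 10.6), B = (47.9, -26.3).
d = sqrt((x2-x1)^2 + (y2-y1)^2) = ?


dx = 47.9 + 21.4 = 69.3
dy = -26.3 - 10.6 = -36.9
d = sqrt(4802.49 + 1361.61) = sqrt(6164.1) = 78.5118

78.5118


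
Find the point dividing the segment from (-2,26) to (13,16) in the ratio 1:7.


Px = (1*13 + 7*(-2))/8 = -1/8 = -0.1250
Py = (1*16 + 7*26)/8 = 198/8 = 24.7500

P = (-0.1250, 24.7500)


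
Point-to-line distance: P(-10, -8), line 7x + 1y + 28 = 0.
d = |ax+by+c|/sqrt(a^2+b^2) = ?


|7*(-10) + 1*(-8) + 28| = |-50| = 50
sqrt(49 + 1) = sqrt(50) = 7.0711
d = 50/sqrt(50) = 7.0711

7.0711


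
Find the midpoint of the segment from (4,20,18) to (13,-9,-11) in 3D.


Mx = (4+13)/2 = 8.5000
My = (20- 9)/2 = 5.5000
Mz = (18- 11)/2 = 3.5000

M = (8.5000, 5.5000, 3.5000)


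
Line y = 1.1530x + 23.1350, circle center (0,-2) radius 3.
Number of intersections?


Substitute y = 1.1530x + 23.1350: (x-0)^2 + (1.1530x+23.1350+ 2)^2 = 9
Expand to Ax^2 + Bx + C = 0, where b-k = 25.135
A = 1+m^2 = 2.329409
B = 2(m(b-k) - h) = 2(1.1530*25.135 - 0) = 57.96131
C = h^2 + (b-k)^2 - r^2 = 0 + 631.768225 - 9 = 622.768225
disc = B^2-4AC = 3359.5135 - 5802.7276 = -2443.2141
disc < 0

0 intersection points


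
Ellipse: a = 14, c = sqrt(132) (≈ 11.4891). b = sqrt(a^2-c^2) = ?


b^2 = 14^2 - (sqrt(132))^2 = 196 - 132 = 64
b = sqrt(64) = 8

b = 8


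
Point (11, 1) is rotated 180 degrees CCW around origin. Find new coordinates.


cos(180) = -1, sin(180) = 0
x' = 11*(-1) - 1*0 = -11
y' = 11*0 + 1*(-1) = -1

(-11, -1)


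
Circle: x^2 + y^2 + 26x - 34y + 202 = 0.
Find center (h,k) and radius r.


h = -D/2 = -26/2 = -13
k = -E/2 = 34/2 = 17
r^2 = h^2 + k^2 - F = 169 + 289 - 202 = 256
r = 16

Center (-13, 17), radius = 16


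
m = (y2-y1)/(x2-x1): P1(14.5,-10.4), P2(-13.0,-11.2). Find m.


dy = -11.2 + 10.4 = -0.8
dx = -13.0 - 14.5 = -27.5
m = -0.8/(-27.5) = 0.0291

m = 0.0291


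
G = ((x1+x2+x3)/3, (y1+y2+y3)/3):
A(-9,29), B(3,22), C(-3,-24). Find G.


Gx = (-9+3- 3)/3 = -9/3 = -3.0000
Gy = (29+22- 24)/3 = 27/3 = 9.0000

G = (-3.0000, 9.0000)


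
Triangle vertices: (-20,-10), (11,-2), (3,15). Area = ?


-20*(-2-15) = 340
11*(15+ 10) = 275
3*(-10+ 2) = -24
sum = 591
Area = |591|/2 = 295.5000

295.5000 sq units


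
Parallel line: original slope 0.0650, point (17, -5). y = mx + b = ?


Parallel lines have equal slopes.
m2 = 0.0650
b2 = -5 - 0.0650*17 = -6.1050

y = 0.0650x - 6.1050


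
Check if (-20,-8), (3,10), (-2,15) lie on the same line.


-20*(10-15) + 3*(15+ 8) - 2*(-8-10)
= 100 + 69 + 36 = 205

No, not collinear (determinant = 205)


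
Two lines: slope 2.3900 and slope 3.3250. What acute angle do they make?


m1-m2 = -0.935
1+m1*m2 = 8.94675
tan(theta) = |-0.935/8.94675| = 0.104507
theta = arctan(|-0.935/8.94675|) = 5.9662 degrees (acute angle)

5.9662 degrees


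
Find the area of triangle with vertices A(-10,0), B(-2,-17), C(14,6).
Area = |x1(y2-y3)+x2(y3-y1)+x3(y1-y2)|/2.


-10*(-17-6) = 230
-2*(6-0) = -12
14*(0+ 17) = 238
sum = 456
Area = |456|/2 = 228.0000

228.0000 sq units


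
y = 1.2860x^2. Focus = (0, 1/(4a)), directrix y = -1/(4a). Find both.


a = 1.2860
1/(4a) = 0.1944
Focus = (0, 0.1944)
Directrix: y = -0.1944

Focus = (0, 0.1944), Directrix: y = -0.1944


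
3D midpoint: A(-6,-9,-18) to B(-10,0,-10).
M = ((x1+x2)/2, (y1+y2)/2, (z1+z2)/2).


Mx = (-6- 10)/2 = -8.0000
My = (-9+0)/2 = -4.5000
Mz = (-18- 10)/2 = -14.0000

M = (-8.0000, -4.5000, -14.0000)


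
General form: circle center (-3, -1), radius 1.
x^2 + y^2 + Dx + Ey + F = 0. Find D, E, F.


(x+ 3)^2 + (y+ 1)^2 = 1^2
D = -2h = 6, E = -2k = 2
F = h^2+k^2-r^2 = 9+1-1 = 9

D = 6, E = 2, F = 9


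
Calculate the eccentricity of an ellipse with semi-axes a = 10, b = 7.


c = sqrt(100-49) = sqrt(51) = 7.1414
e = c/a = sqrt(51)/10 = 0.7141

e = 0.7141


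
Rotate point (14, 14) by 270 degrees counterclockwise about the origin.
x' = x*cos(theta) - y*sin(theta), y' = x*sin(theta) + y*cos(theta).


cos(270) = 0, sin(270) = -1
x' = 14*0 - 14*(-1) = 14
y' = 14*(-1) + 14*0 = -14

(14, -14)


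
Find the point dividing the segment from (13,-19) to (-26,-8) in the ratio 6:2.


Px = (6*(-26) + 2*13)/8 = -130/8 = -16.2500
Py = (6*(-8) + 2*(-19))/8 = -86/8 = -10.7500

P = (-16.2500, -10.7500)


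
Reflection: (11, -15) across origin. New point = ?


Reflection rule for origin: (-x, -y)
(11, -15) -> (-11, 15)

(-11, 15)


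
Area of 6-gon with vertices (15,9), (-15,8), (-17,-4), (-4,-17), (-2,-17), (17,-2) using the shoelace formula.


sum(xi*y_{i+1}) = 15*8 - 15*(-4) - 17*(-17) - 4*(-17) - 2*(-2) + 17*9 = 694
sum(yi*x_{i+1}) = 9*(-15) + 8*(-17) - 4*(-4) - 17*(-2) - 17*17 - 2*15 = -540
Area = |694 + 540|/2 = 1234/2 = 617.0000

617.0000 sq units


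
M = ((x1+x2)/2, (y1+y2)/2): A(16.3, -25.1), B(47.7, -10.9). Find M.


Mx = (16.3 + 47.7)/2 = 64.0/2 = 32.0000
My = (-25.1 - 10.9)/2 = -36.0/2 = -18.0000

(32.0000, -18.0000)


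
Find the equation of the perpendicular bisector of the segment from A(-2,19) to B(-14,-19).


Midpoint = (-8, 0)
Slope of AB = dy/dx = -38/(-12) = 3.1667
Perp slope = -dx/dy = -12/38 = -0.3158
b = My - (perp slope)*Mx = 0 + (-12*(-8))/(-38) = 0 - 2.5263 = -2.5263

y = -0.3158x - 2.5263


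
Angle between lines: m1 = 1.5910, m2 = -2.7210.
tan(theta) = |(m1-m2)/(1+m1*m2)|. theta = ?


m1-m2 = 4.312
1+m1*m2 = -3.329111
tan(theta) = |4.312/(-3.329111)| = 1.295241
theta = arctan(|4.312/(-3.329111)|) = 52.3298 degrees (acute angle)

52.3298 degrees


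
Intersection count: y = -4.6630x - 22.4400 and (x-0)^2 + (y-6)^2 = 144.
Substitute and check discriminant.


Substitute y = -4.6630x - 22.4400: (x-0)^2 + (-4.6630x- 22.4400-6)^2 = 144
Expand to Ax^2 + Bx + C = 0, where b-k = -28.44
A = 1+m^2 = 22.743569
B = 2(m(b-k) - h) = 2(-4.6630*(-28.44) - 0) = 265.23144
C = h^2 + (b-k)^2 - r^2 = 0 + 808.8336 - 144 = 664.8336
disc = B^2-4AC = 70347.7168 - 60482.7554 = 9864.9614
disc > 0

2 intersection points


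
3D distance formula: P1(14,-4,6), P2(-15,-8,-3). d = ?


dx=-29, dy=-4, dz=-9
d = sqrt(841+16+81) = sqrt(938) = 30.6268

30.6268


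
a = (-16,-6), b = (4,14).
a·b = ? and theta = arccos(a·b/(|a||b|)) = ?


a·b = -16*4 - 6*14 = -64 - 84 = -148
|a| = sqrt(256+36) = 17.0880
|b| = sqrt(16+196) = 14.5602
cos(theta) = -148/(sqrt(292)*sqrt(212)) = -148/sqrt(61904) = -0.594843
theta = arccos(-148/sqrt(61904)) = 126.5014 degrees

a·b = -148, theta = 126.5014 deg


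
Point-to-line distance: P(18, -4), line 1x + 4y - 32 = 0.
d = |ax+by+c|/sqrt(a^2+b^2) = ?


|1*18 + 4*(-4) - 32| = |-30| = 30
sqrt(1 + 16) = sqrt(17) = 4.1231
d = 30/sqrt(17) = 7.2761

7.2761


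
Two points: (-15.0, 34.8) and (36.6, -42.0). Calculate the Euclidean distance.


dx = 36.6 + 15.0 = 51.6
dy = -42.0 - 34.8 = -76.8
d = sqrt(2662.56 + 5898.24) = sqrt(8560.8) = 92.5246

92.5246


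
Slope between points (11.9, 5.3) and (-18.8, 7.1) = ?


dy = 7.1 - 5.3 = 1.8
dx = -18.8 - 11.9 = -30.7
m = 1.8/(-30.7) = -0.0586

m = -0.0586


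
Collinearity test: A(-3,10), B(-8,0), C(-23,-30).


-3*(0+ 30) - 8*(-30-10) - 23*(10-0)
= -90 + 320 - 230 = 0

Yes, collinear (determinant = 0)


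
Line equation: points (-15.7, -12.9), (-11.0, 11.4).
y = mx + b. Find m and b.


m = (24.3)/(4.7) = 5.1702
b = y1 - m*x1 = -12.9 - (24.3*(-15.7))/(4.7) = -12.9 + 81.1723 = 68.2723

y = 5.1702x + 68.2723


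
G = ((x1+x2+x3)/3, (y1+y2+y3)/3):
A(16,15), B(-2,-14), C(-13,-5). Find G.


Gx = (16- 2- 13)/3 = 1/3 = 0.3333
Gy = (15- 14- 5)/3 = -4/3 = -1.3333

G = (0.3333, -1.3333)


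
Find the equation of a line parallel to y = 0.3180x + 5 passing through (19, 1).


Parallel lines have equal slopes.
m2 = 0.3180
b2 = 1 - 0.3180*19 = -5.0420

y = 0.3180x - 5.0420


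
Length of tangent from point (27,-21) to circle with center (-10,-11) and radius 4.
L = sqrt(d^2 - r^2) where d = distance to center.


d = sqrt((27+ 10)^2 + (-21+ 11)^2) = sqrt(1369+100) = 38.3275
L = sqrt(1469.0000 - 16) = sqrt(1453.0000) = 38.1182

38.1182


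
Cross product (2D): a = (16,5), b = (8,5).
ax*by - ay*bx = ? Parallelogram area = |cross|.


cross = 16*5 - 5*8 = 80 - 40 = 40
Parallelogram area = |40| = 40

cross = 40, parallelogram area = 40


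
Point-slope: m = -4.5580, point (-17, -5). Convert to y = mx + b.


y + 5 = -4.5580(x + 17)
y = -4.5580x - 5 + 4.5580*(-17)
y = -4.5580x - 82.4860

y = -4.5580x - 82.4860


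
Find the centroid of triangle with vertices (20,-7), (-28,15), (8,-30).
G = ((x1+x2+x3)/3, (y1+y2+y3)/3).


Gx = (20- 28+8)/3 = 0/3 = 0
Gy = (-7+15- 30)/3 = -22/3 = -7.3333

G = (0, -7.3333)


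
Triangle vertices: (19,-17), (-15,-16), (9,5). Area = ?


19*(-16-5) = -399
-15*(5+ 17) = -330
9*(-17+ 16) = -9
sum = -738
Area = |-738|/2 = 369.0000

369.0000 sq units


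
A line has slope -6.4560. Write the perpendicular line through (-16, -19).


Perpendicular slope = -1/m1 = -1/(-6.4560) = 0.1549
b2 = y0 - m2*x0 = -19 - 16/(-6.4560) = -19 + 2.4783 = -16.5217

y = 0.1549x - 16.5217


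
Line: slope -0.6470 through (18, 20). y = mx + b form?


y - 20 = -0.6470(x - 18)
y = -0.6470x + 20 + 0.6470*18
y = -0.6470x + 31.6460

y = -0.6470x + 31.6460


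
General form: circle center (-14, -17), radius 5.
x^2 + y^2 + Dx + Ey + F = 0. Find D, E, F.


(x+ 14)^2 + (y+ 17)^2 = 5^2
D = -2h = 28, E = -2k = 34
F = h^2+k^2-r^2 = 196+289-25 = 460

D = 28, E = 34, F = 460


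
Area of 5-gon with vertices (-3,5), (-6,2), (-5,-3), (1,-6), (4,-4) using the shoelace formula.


sum(xi*y_{i+1}) = -3*2 - 6*(-3) - 5*(-6) + 1*(-4) + 4*5 = 58
sum(yi*x_{i+1}) = 5*(-6) + 2*(-5) - 3*1 - 6*4 - 4*(-3) = -55
Area = |58 + 55|/2 = 113/2 = 56.5000

56.5000 sq units


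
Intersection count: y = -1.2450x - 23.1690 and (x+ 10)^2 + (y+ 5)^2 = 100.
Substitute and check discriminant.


Substitute y = -1.2450x - 23.1690: (x+ 10)^2 + (-1.2450x- 23.1690+ 5)^2 = 100
Expand to Ax^2 + Bx + C = 0, where b-k = -18.169
A = 1+m^2 = 2.550025
B = 2(m(b-k) - h) = 2(-1.2450*(-18.169) + 10) = 65.24081
C = h^2 + (b-k)^2 - r^2 = 100 + 330.112561 - 100 = 330.112561
disc = B^2-4AC = 4256.3633 - 3367.1811 = 889.1822
disc > 0

2 intersection points


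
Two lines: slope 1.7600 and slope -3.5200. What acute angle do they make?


m1-m2 = 5.28
1+m1*m2 = -5.1952
tan(theta) = |5.28/(-5.1952)| = 1.016323
theta = arctan(|5.28/(-5.1952)|) = 45.4638 degrees (acute angle)

45.4638 degrees


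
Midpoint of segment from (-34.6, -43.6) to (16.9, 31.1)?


Mx = (-34.6 + 16.9)/2 = -17.7/2 = -8.8500
My = (-43.6 + 31.1)/2 = -12.5/2 = -6.2500

(-8.8500, -6.2500)


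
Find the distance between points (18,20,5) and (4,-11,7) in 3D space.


dx=-14, dy=-31, dz=2
d = sqrt(196+961+4) = sqrt(1161) = 34.0735

34.0735


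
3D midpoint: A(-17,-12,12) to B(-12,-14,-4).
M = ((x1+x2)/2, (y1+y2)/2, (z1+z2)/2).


Mx = (-17- 12)/2 = -14.5000
My = (-12- 14)/2 = -13.0000
Mz = (12- 4)/2 = 4.0000

M = (-14.5000, -13.0000, 4.0000)


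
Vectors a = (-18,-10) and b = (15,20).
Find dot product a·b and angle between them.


a·b = -18*15 - 10*20 = -270 - 200 = -470
|a| = sqrt(324+100) = 20.5913
|b| = sqrt(225+400) = 25.0000
cos(theta) = -470/(sqrt(424)*sqrt(625)) = -470/sqrt(265000) = -0.913009
theta = arccos(-470/sqrt(265000)) = 155.9245 degrees

a·b = -470, theta = 155.9245 deg


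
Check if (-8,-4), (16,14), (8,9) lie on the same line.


-8*(14-9) + 16*(9+ 4) + 8*(-4-14)
= -40 + 208 - 144 = 24

No, not collinear (determinant = 24)


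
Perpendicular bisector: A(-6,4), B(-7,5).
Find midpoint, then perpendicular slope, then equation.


Midpoint = (-6.5, 4.5)
Slope of AB = dy/dx = 1/(-1) = -1.0000
Perp slope = -dx/dy = 1/1 = 1.0000
b = My - (perp slope)*Mx = 4.5 + (-1*(-6.5))/1 = 4.5 + 6.5000 = 11.0000

y = 1.0000x + 11.0000


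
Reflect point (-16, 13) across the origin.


Reflection rule for origin: (-x, -y)
(-16, 13) -> (16, -13)

(16, -13)


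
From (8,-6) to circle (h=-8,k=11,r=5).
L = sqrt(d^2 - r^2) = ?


d = sqrt((8+ 8)^2 + (-6-11)^2) = sqrt(256+289) = 23.3452
L = sqrt(545.0000 - 25) = sqrt(520.0000) = 22.8035

22.8035


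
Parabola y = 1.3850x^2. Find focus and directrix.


a = 1.3850
1/(4a) = 0.1805
Focus = (0, 0.1805)
Directrix: y = -0.1805

Focus = (0, 0.1805), Directrix: y = -0.1805


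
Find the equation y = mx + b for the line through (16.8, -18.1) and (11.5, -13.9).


m = (4.2)/(-5.3) = -0.7925
b = y1 - m*x1 = -18.1 - (4.2*16.8)/(-5.3) = -18.1 + 13.3132 = -4.7868

y = -0.7925x - 4.7868


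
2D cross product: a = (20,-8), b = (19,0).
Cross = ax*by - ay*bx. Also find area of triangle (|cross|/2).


cross = 20*0 + 8*19 = 0 + 152 = 152
Triangle area = |152|/2 = 152/2 = 76.0000

cross = 152, triangle area = 76.0000


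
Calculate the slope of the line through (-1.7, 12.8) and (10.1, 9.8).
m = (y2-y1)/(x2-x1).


dy = 9.8 - 12.8 = -3.0
dx = 10.1 + 1.7 = 11.8
m = -3.0/11.8 = -0.2542

m = -0.2542


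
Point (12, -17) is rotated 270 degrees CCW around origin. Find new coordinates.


cos(270) = 0, sin(270) = -1
x' = 12*0 + 17*(-1) = -17
y' = 12*(-1) - 17*0 = -12

(-17, -12)


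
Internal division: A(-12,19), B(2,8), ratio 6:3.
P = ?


Px = (6*2 + 3*(-12))/9 = -24/9 = -2.6667
Py = (6*8 + 3*19)/9 = 105/9 = 11.6667

P = (-2.6667, 11.6667)


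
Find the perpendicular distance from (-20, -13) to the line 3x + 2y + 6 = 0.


|3*(-20) + 2*(-13) + 6| = |-80| = 80
sqrt(9 + 4) = sqrt(13) = 3.6056
d = 80/sqrt(13) = 22.1880

22.1880


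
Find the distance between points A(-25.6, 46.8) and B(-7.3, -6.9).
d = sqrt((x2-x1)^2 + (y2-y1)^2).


dx = -7.3 + 25.6 = 18.3
dy = -6.9 - 46.8 = -53.7
d = sqrt(334.89 + 2883.69) = sqrt(3218.58) = 56.7325

56.7325


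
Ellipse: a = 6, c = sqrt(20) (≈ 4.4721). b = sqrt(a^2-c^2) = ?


b^2 = 6^2 - (sqrt(20))^2 = 36 - 20 = 16
b = sqrt(16) = 4

b = 4


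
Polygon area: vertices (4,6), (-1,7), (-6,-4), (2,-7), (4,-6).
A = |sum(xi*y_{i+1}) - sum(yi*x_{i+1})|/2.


sum(xi*y_{i+1}) = 4*7 - 1*(-4) - 6*(-7) + 2*(-6) + 4*6 = 86
sum(yi*x_{i+1}) = 6*(-1) + 7*(-6) - 4*2 - 7*4 - 6*4 = -108
Area = |86 + 108|/2 = 194/2 = 97.0000

97.0000 sq units


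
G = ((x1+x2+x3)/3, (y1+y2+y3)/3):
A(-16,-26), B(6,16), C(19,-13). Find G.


Gx = (-16+6+19)/3 = 9/3 = 3.0000
Gy = (-26+16- 13)/3 = -23/3 = -7.6667

G = (3.0000, -7.6667)


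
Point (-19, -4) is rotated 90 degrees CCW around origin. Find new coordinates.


cos(90) = 0, sin(90) = 1
x' = -19*0 + 4*1 = 4
y' = -19*1 - 4*0 = -19

(4, -19)


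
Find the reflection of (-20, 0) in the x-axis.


Reflection rule for x-axis: (x, -y)
(-20, 0) -> (-20, 0)

(-20, 0)


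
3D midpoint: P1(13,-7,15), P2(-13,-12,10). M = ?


Mx = (13- 13)/2 = 0
My = (-7- 12)/2 = -9.5000
Mz = (15+10)/2 = 12.5000

M = (0, -9.5000, 12.5000)


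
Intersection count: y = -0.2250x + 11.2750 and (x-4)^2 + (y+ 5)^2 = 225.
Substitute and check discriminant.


Substitute y = -0.2250x + 11.2750: (x-4)^2 + (-0.2250x+11.2750+ 5)^2 = 225
Expand to Ax^2 + Bx + C = 0, where b-k = 16.275
A = 1+m^2 = 1.050625
B = 2(m(b-k) - h) = 2(-0.2250*16.275 - 4) = -15.32375
C = h^2 + (b-k)^2 - r^2 = 16 + 264.875625 - 225 = 55.875625
disc = B^2-4AC = 234.8173 - 234.8173 = 0
disc = 0

1 intersection point (tangent)


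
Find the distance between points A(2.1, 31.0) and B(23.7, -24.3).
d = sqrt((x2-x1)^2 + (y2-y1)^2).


dx = 23.7 - 2.1 = 21.6
dy = -24.3 - 31.0 = -55.3
d = sqrt(466.56 + 3058.09) = sqrt(3524.65) = 59.3688

59.3688


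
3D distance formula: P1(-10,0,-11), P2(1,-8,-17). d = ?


dx=11, dy=-8, dz=-6
d = sqrt(121+64+36) = sqrt(221) = 14.8661

14.8661


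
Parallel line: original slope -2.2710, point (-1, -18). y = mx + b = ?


Parallel lines have equal slopes.
m2 = -2.2710
b2 = -18 + 2.2710*(-1) = -20.2710

y = -2.2710x - 20.2710


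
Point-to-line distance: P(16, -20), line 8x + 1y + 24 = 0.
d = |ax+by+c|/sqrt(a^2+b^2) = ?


|8*16 + 1*(-20) + 24| = |132| = 132
sqrt(64 + 1) = sqrt(65) = 8.0623
d = 132/sqrt(65) = 16.3726

16.3726


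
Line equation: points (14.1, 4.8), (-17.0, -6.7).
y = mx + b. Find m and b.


m = (-11.5)/(-31.1) = 0.3698
b = y1 - m*x1 = 4.8 - (-11.5*14.1)/(-31.1) = 4.8 - 5.2138 = -0.4138

y = 0.3698x - 0.4138


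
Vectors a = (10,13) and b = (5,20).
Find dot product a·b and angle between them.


a·b = 10*5 + 13*20 = 50 + 260 = 310
|a| = sqrt(100+169) = 16.4012
|b| = sqrt(25+400) = 20.6155
cos(theta) = 310/(sqrt(269)*sqrt(425)) = 310/sqrt(114325) = 0.916835
theta = arccos(310/sqrt(114325)) = 23.5323 degrees

a·b = 310, theta = 23.5323 deg


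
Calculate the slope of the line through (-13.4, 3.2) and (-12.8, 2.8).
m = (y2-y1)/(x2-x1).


dy = 2.8 - 3.2 = -0.4
dx = -12.8 + 13.4 = 0.6
m = -0.4/0.6 = -0.6667

m = -0.6667


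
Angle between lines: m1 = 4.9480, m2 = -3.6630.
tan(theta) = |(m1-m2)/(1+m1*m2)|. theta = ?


m1-m2 = 8.611
1+m1*m2 = -17.124524
tan(theta) = |8.611/(-17.124524)| = 0.502846
theta = arctan(|8.611/(-17.124524)|) = 26.6954 degrees (acute angle)

26.6954 degrees


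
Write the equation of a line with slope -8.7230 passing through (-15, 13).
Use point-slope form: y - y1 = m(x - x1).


y - 13 = -8.7230(x + 15)
y = -8.7230x + 13 + 8.7230*(-15)
y = -8.7230x - 117.8450

y = -8.7230x - 117.8450


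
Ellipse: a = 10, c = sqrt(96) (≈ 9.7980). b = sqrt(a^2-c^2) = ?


b^2 = 10^2 - (sqrt(96))^2 = 100 - 96 = 4
b = sqrt(4) = 2

b = 2


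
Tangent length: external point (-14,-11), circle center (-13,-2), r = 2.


d = sqrt((-14+ 13)^2 + (-11+ 2)^2) = sqrt(1+81) = 9.0554
L = sqrt(82.0000 - 4) = sqrt(78.0000) = 8.8318

8.8318


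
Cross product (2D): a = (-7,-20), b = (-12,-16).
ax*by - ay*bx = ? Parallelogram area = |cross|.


cross = -7*(-16) + 20*(-12) = 112 - 240 = -128
Parallelogram area = |-128| = 128

cross = -128, parallelogram area = 128


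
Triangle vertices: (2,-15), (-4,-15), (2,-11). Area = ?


2*(-15+ 11) = -8
-4*(-11+ 15) = -16
2*(-15+ 15) = 0
sum = -24
Area = |-24|/2 = 12.0000

12.0000 sq units


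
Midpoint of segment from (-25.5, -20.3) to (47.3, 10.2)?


Mx = (-25.5 + 47.3)/2 = 21.8/2 = 10.9000
My = (-20.3 + 10.2)/2 = -10.1/2 = -5.0500

(10.9000, -5.0500)


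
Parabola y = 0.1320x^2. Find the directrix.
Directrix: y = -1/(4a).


a = 0.1320
1/(4a) = 1.8939
directrix: y = -1.8939 = -1.8939

y = -1.8939


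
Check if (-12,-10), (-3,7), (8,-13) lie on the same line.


-12*(7+ 13) - 3*(-13+ 10) + 8*(-10-7)
= -240 + 9 - 136 = -367

No, not collinear (determinant = -367)


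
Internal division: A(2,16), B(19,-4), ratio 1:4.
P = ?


Px = (1*19 + 4*2)/5 = 27/5 = 5.4000
Py = (1*(-4) + 4*16)/5 = 60/5 = 12.0000

P = (5.4000, 12.0000)


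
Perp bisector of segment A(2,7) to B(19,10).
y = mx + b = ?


Midpoint = (10.5, 8.5)
Slope of AB = dy/dx = 3/17 = 0.1765
Perp slope = -dx/dy = -17/3 = -5.6667
b = My - (perp slope)*Mx = 8.5 + (17*10.5)/3 = 8.5 + 59.5000 = 68.0000

y = -5.6667x + 68.0000


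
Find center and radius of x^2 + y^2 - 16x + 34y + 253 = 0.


h = -D/2 = 16/2 = 8
k = -E/2 = -34/2 = -17
r^2 = h^2 + k^2 - F = 64 + 289 - 253 = 100
r = 10

Center (8, -17), radius = 10


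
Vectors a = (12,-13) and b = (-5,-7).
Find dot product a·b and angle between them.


a·b = 12*(-5) - 13*(-7) = -60 + 91 = 31
|a| = sqrt(144+169) = 17.6918
|b| = sqrt(25+49) = 8.6023
cos(theta) = 31/(sqrt(313)*sqrt(74)) = 31/sqrt(23162) = 0.203692
theta = arccos(31/sqrt(23162)) = 78.2471 degrees

a·b = 31, theta = 78.2471 deg


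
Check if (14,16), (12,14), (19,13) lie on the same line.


14*(14-13) + 12*(13-16) + 19*(16-14)
= 14 - 36 + 38 = 16

No, not collinear (determinant = 16)


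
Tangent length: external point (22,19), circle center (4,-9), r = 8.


d = sqrt((22-4)^2 + (19+ 9)^2) = sqrt(324+784) = 33.2866
L = sqrt(1108.0000 - 64) = sqrt(1044.0000) = 32.3110

32.3110


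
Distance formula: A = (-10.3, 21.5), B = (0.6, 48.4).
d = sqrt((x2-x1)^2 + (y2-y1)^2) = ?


dx = 0.6 + 10.3 = 10.9
dy = 48.4 - 21.5 = 26.9
d = sqrt(118.81 + 723.61) = sqrt(842.42) = 29.0245

29.0245


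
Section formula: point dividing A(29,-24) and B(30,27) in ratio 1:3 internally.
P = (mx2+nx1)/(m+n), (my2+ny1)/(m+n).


Px = (1*30 + 3*29)/4 = 117/4 = 29.2500
Py = (1*27 + 3*(-24))/4 = -45/4 = -11.2500

P = (29.2500, -11.2500)


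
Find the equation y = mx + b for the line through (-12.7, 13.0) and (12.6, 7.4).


m = (-5.6)/(25.3) = -0.2213
b = y1 - m*x1 = 13.0 - (-5.6*(-12.7))/(25.3) = 13.0 - 2.8111 = 10.1889

y = -0.2213x + 10.1889


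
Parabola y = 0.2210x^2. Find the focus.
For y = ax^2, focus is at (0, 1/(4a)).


a = 0.2210
4a = 0.8840
focus = (0, 1/0.8840) = (0, 1.1312)

Focus = (0, 1.1312)


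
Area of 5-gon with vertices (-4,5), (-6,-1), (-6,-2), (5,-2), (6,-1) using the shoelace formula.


sum(xi*y_{i+1}) = -4*(-1) - 6*(-2) - 6*(-2) + 5*(-1) + 6*5 = 53
sum(yi*x_{i+1}) = 5*(-6) - 1*(-6) - 2*5 - 2*6 - 1*(-4) = -42
Area = |53 + 42|/2 = 95/2 = 47.5000

47.5000 sq units


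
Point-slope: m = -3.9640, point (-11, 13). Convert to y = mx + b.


y - 13 = -3.9640(x + 11)
y = -3.9640x + 13 + 3.9640*(-11)
y = -3.9640x - 30.6040

y = -3.9640x - 30.6040


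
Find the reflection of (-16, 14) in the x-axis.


Reflection rule for x-axis: (x, -y)
(-16, 14) -> (-16, -14)

(-16, -14)


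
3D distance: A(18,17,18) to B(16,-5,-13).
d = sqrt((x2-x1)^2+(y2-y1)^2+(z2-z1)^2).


dx=-2, dy=-22, dz=-31
d = sqrt(4+484+961) = sqrt(1449) = 38.0657

38.0657


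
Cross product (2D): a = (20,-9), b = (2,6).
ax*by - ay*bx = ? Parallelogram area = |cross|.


cross = 20*6 + 9*2 = 120 + 18 = 138
Parallelogram area = |138| = 138

cross = 138, parallelogram area = 138


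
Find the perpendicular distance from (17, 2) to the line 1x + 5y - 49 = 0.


|1*17 + 5*2 - 49| = |-22| = 22
sqrt(1 + 25) = sqrt(26) = 5.0990
d = 22/sqrt(26) = 4.3146

4.3146


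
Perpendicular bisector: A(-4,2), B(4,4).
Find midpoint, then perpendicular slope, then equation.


Midpoint = (0, 3)
Slope of AB = dy/dx = 2/8 = 0.2500
Perp slope = -dx/dy = -8/2 = -4.0000
b = My - (perp slope)*Mx = 3 + (8*0)/2 = 3 + 0 = 3.0000

y = -4.0000x + 3.0000


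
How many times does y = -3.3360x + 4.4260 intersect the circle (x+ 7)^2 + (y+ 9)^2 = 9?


Substitute y = -3.3360x + 4.4260: (x+ 7)^2 + (-3.3360x+4.4260+ 9)^2 = 9
Expand to Ax^2 + Bx + C = 0, where b-k = 13.426
A = 1+m^2 = 12.128896
B = 2(m(b-k) - h) = 2(-3.3360*13.426 + 7) = -75.578272
C = h^2 + (b-k)^2 - r^2 = 49 + 180.257476 - 9 = 220.257476
disc = B^2-4AC = 5712.0752 - 10685.9201 = -4973.8449
disc < 0

0 intersection points


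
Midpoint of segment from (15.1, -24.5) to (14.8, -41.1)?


Mx = (15.1 + 14.8)/2 = 29.9/2 = 14.9500
My = (-24.5 - 41.1)/2 = -65.6/2 = -32.8000

(14.9500, -32.8000)


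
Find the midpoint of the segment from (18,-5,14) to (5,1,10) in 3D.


Mx = (18+5)/2 = 11.5000
My = (-5+1)/2 = -2.0000
Mz = (14+10)/2 = 12.0000

M = (11.5000, -2.0000, 12.0000)


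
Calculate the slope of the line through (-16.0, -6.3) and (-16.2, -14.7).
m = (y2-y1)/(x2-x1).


dy = -14.7 + 6.3 = -8.4
dx = -16.2 + 16.0 = -0.2
m = -8.4/(-0.2) = 42.0000

m = 42.0000


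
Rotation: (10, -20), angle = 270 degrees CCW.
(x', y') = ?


cos(270) = 0, sin(270) = -1
x' = 10*0 + 20*(-1) = -20
y' = 10*(-1) - 20*0 = -10

(-20, -10)


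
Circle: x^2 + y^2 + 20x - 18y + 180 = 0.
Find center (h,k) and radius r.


h = -D/2 = -20/2 = -10
k = -E/2 = 18/2 = 9
r^2 = h^2 + k^2 - F = 100 + 81 - 180 = 1
r = 1

Center (-10, 9), radius = 1


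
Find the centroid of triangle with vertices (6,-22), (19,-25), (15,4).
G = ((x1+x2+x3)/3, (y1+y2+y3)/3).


Gx = (6+19+15)/3 = 40/3 = 13.3333
Gy = (-22- 25+4)/3 = -43/3 = -14.3333

G = (13.3333, -14.3333)


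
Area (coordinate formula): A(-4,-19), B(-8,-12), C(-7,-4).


-4*(-12+ 4) = 32
-8*(-4+ 19) = -120
-7*(-19+ 12) = 49
sum = -39
Area = |-39|/2 = 19.5000

19.5000 sq units


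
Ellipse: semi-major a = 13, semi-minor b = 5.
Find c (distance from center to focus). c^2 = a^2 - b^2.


c^2 = 13^2 - 5^2 = 169 - 25 = 144
c = sqrt(144) = 12.0000

c = 12.0000


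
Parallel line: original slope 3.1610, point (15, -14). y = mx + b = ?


Parallel lines have equal slopes.
m2 = 3.1610
b2 = -14 - 3.1610*15 = -61.4150

y = 3.1610x - 61.4150


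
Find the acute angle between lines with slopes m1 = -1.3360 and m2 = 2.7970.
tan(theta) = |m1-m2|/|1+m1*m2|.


m1-m2 = -4.133
1+m1*m2 = -2.736792
tan(theta) = |-4.133/(-2.736792)| = 1.510162
theta = arctan(|-4.133/(-2.736792)|) = 56.4883 degrees (acute angle)

56.4883 degrees


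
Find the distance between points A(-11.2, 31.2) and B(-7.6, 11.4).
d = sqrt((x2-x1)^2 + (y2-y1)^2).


dx = -7.6 + 11.2 = 3.6
dy = 11.4 - 31.2 = -19.8
d = sqrt(12.96 + 392.04) = sqrt(405) = 20.1246

20.1246


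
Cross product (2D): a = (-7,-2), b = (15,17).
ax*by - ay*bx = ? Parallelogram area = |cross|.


cross = -7*17 + 2*15 = -119 + 30 = -89
Parallelogram area = |-89| = 89

cross = -89, parallelogram area = 89


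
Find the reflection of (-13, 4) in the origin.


Reflection rule for origin: (-x, -y)
(-13, 4) -> (13, -4)

(13, -4)


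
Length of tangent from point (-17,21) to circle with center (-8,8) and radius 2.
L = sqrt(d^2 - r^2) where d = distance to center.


d = sqrt((-17+ 8)^2 + (21-8)^2) = sqrt(81+169) = 15.8114
L = sqrt(250.0000 - 4) = sqrt(246.0000) = 15.6844

15.6844


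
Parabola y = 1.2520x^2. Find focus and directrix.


a = 1.2520
1/(4a) = 0.1997
Focus = (0, 0.1997)
Directrix: y = -0.1997

Focus = (0, 0.1997), Directrix: y = -0.1997


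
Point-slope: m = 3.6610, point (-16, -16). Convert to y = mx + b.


y + 16 = 3.6610(x + 16)
y = 3.6610x - 16 - 3.6610*(-16)
y = 3.6610x + 42.5760

y = 3.6610x + 42.5760


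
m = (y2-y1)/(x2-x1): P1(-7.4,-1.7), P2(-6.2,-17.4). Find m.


dy = -17.4 + 1.7 = -15.7
dx = -6.2 + 7.4 = 1.2
m = -15.7/1.2 = -13.0833

m = -13.0833


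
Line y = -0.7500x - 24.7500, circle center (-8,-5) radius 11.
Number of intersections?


Substitute y = -0.7500x - 24.7500: (x+ 8)^2 + (-0.7500x- 24.7500+ 5)^2 = 121
Expand to Ax^2 + Bx + C = 0, where b-k = -19.75
A = 1+m^2 = 1.5625
B = 2(m(b-k) - h) = 2(-0.7500*(-19.75) + 8) = 45.625
C = h^2 + (b-k)^2 - r^2 = 64 + 390.0625 - 121 = 333.0625
disc = B^2-4AC = 2081.6406 - 2081.6406 = 0
disc = 0

1 intersection point (tangent)


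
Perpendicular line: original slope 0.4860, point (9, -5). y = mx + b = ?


Perpendicular slope = -1/m1 = -1/0.4860 = -2.0576
b2 = y0 - m2*x0 = -5 + 9/0.4860 = -5 + 18.5185 = 13.5185

y = -2.0576x + 13.5185


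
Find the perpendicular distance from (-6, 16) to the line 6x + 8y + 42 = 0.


|6*(-6) + 8*16 + 42| = |134| = 134
sqrt(36 + 64) = sqrt(100) = 10.0000
d = 134/sqrt(100) = 13.4000

13.4000


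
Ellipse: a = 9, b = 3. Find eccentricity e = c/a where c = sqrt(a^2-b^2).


c = sqrt(81-9) = sqrt(72) = 8.4853
e = c/a = sqrt(72)/9 = 0.9428

e = 0.9428
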